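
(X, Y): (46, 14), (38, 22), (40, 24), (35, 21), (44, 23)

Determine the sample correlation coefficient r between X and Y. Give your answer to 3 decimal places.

-0.502

n = 5, ΣX = 203, ΣY = 104, ΣX² = 8321, ΣY² = 2226, ΣXY = 4187
nΣXY − ΣXΣY = 20935 − 21112 = -177
nΣX² − (ΣX)² = 41605 − 41209 = 396; nΣY² − (ΣY)² = 11130 − 10816 = 314
r = -177 / √(396 × 314) = -177 / 352.6244 ≈ -0.502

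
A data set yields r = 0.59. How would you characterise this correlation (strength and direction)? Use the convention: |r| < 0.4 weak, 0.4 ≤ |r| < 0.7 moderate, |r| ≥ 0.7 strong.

moderate positive

r = 0.59 > 0 so the relationship is positive.
|r| = 0.59, which falls in the moderate range.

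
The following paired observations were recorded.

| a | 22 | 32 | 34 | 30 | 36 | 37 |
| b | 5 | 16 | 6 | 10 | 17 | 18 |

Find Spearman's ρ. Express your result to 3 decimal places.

Rank a: 1, 3, 4, 2, 5, 6
Rank b: 1, 4, 2, 3, 5, 6
d = rank(a) − rank(b): 0, -1, 2, -1, 0, 0; Σd² = 6
ρ = 1 − 6Σd² / [n(n²−1)] = 1 − 6×6 / (6×35) = 1 − 36/210 ≈ 0.829

0.829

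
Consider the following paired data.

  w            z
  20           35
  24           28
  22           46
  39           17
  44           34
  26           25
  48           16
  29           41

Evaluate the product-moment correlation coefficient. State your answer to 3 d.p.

n = 8, Σw = 252, Σz = 242, Σw² = 8738, Σz² = 8132, Σwz = 7150
nΣwz − ΣwΣz = 57200 − 60984 = -3784
nΣw² − (Σw)² = 69904 − 63504 = 6400; nΣz² − (Σz)² = 65056 − 58564 = 6492
r = -3784 / √(6400 × 6492) = -3784 / 6445.8359 ≈ -0.587

-0.587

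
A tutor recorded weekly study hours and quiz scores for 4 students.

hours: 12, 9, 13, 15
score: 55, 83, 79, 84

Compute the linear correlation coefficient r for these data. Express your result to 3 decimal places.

0.066

n = 4, Σx = 49, Σy = 301, Σx² = 619, Σy² = 23211, Σxy = 3694
nΣxy − ΣxΣy = 14776 − 14749 = 27
nΣx² − (Σx)² = 2476 − 2401 = 75; nΣy² − (Σy)² = 92844 − 90601 = 2243
r = 27 / √(75 × 2243) = 27 / 410.1524 ≈ 0.066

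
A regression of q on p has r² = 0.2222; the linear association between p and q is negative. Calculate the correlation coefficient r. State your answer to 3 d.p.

-0.471

|r| = √0.2222 = 0.471
The association is negative, so r = −0.471.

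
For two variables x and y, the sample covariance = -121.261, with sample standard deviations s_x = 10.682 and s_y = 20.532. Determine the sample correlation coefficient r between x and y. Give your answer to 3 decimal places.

r = Cov(x,y) / (s_x · s_y) = -121.261 / (10.682 × 20.532)
  = -121.261 / 219.3228 ≈ -0.553

-0.553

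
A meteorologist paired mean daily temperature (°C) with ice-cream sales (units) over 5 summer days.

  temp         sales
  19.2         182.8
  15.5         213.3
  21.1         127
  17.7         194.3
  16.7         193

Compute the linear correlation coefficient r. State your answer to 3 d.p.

-0.931

n = 5, Σx = 90.2, Σy = 910.4, Σx² = 1646.28, Σy² = 170043.22, Σxy = 16157.82
nΣxy − ΣxΣy = 80789.1 − 82118.08 = -1328.98
nΣx² − (Σx)² = 8231.4 − 8136.04 = 95.36; nΣy² − (Σy)² = 850216.1 − 828828.16 = 21387.94
r = -1328.98 / √(95.36 × 21387.94) = -1328.98 / 1428.1295 ≈ -0.931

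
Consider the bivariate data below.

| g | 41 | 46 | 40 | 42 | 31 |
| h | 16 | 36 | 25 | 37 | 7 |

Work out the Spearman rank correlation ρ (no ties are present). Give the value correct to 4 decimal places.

Rank g: 3, 5, 2, 4, 1
Rank h: 2, 4, 3, 5, 1
d = rank(g) − rank(h): 1, 1, -1, -1, 0; Σd² = 4
ρ = 1 − 6Σd² / [n(n²−1)] = 1 − 6×4 / (5×24) = 1 − 24/120 ≈ 0.8000

0.8000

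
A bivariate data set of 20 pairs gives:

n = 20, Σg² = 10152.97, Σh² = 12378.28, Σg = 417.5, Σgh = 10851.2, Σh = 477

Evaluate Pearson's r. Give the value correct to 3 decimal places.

0.745

r = (nΣgh − ΣgΣh) / √[(nΣg² − (Σg)²)(nΣh² − (Σh)²)]
Numerator: 20×10851.2 − 417.5×477 = 17876.5
Denominator: √[(203059.4 − 174306.25)(247565.6 − 227529)] = √[28753.15 × 20036.6] = 24002.4033
r = 17876.5 / 24002.4033 ≈ 0.745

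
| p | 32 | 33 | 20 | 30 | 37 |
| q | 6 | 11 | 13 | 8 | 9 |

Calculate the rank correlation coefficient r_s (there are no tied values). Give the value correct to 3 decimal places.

-0.200

Rank p: 3, 4, 1, 2, 5
Rank q: 1, 4, 5, 2, 3
d = rank(p) − rank(q): 2, 0, -4, 0, 2; Σd² = 24
ρ = 1 − 6Σd² / [n(n²−1)] = 1 − 6×24 / (5×24) = 1 − 144/120 ≈ -0.200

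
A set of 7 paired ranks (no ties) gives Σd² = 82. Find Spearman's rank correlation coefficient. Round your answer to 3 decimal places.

-0.464

ρ = 1 − 6Σd² / [n(n²−1)] = 1 − 6×82 / (7×48)
  = 1 − 492/336 = 1 − 1.4643 ≈ -0.464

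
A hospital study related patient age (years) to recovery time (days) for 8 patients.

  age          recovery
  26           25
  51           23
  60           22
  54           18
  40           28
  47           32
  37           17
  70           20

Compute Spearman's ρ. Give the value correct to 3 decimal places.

-0.286

Rank age: 1, 5, 7, 6, 3, 4, 2, 8
Rank recovery: 6, 5, 4, 2, 7, 8, 1, 3
d = rank(age) − rank(recovery): -5, 0, 3, 4, -4, -4, 1, 5; Σd² = 108
ρ = 1 − 6Σd² / [n(n²−1)] = 1 − 6×108 / (8×63) = 1 − 648/504 ≈ -0.286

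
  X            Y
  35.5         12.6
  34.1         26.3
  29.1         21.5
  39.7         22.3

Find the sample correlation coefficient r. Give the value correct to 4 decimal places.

n = 4, ΣX = 138.4, ΣY = 82.7, ΣX² = 4845.96, ΣY² = 1809.99, ΣXY = 2855.09
nΣXY − ΣXΣY = 11420.36 − 11445.68 = -25.32
nΣX² − (ΣX)² = 19383.84 − 19154.56 = 229.28; nΣY² − (ΣY)² = 7239.96 − 6839.29 = 400.67
r = -25.32 / √(229.28 × 400.67) = -25.32 / 303.0934 ≈ -0.0835

-0.0835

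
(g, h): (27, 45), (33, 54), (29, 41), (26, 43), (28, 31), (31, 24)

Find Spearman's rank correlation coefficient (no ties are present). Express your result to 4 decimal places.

-0.0286

Rank g: 2, 6, 4, 1, 3, 5
Rank h: 5, 6, 3, 4, 2, 1
d = rank(g) − rank(h): -3, 0, 1, -3, 1, 4; Σd² = 36
ρ = 1 − 6Σd² / [n(n²−1)] = 1 − 6×36 / (6×35) = 1 − 216/210 ≈ -0.0286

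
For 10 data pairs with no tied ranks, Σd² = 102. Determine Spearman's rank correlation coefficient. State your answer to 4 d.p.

ρ = 1 − 6Σd² / [n(n²−1)] = 1 − 6×102 / (10×99)
  = 1 − 612/990 = 1 − 0.61818 ≈ 0.3818

0.3818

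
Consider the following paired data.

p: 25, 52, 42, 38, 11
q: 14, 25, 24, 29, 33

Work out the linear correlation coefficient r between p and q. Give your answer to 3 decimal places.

n = 5, Σp = 168, Σq = 125, Σp² = 6658, Σq² = 3327, Σpq = 4123
nΣpq − ΣpΣq = 20615 − 21000 = -385
nΣp² − (Σp)² = 33290 − 28224 = 5066; nΣq² − (Σq)² = 16635 − 15625 = 1010
r = -385 / √(5066 × 1010) = -385 / 2262.0035 ≈ -0.170

-0.170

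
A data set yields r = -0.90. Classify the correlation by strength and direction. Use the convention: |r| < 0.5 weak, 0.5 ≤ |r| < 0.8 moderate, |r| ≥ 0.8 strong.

strong negative

r = -0.90 < 0 so the relationship is negative.
|r| = 0.90, which falls in the strong range.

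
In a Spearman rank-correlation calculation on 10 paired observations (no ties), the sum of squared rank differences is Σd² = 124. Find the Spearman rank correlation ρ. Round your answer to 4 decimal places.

ρ = 1 − 6Σd² / [n(n²−1)] = 1 − 6×124 / (10×99)
  = 1 − 744/990 = 1 − 0.75152 ≈ 0.2485

0.2485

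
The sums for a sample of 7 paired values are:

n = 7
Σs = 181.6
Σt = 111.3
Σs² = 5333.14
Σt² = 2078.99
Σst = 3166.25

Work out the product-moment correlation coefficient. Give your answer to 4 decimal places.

0.6357

r = (nΣst − ΣsΣt) / √[(nΣs² − (Σs)²)(nΣt² − (Σt)²)]
Numerator: 7×3166.25 − 181.6×111.3 = 1951.67
Denominator: √[(37331.98 − 32978.56)(14552.93 − 12387.69)] = √[4353.42 × 2165.24] = 3070.2116
r = 1951.67 / 3070.2116 ≈ 0.6357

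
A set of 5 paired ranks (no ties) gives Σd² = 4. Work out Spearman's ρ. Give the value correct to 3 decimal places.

0.800

ρ = 1 − 6Σd² / [n(n²−1)] = 1 − 6×4 / (5×24)
  = 1 − 24/120 = 1 − 0.2000 ≈ 0.800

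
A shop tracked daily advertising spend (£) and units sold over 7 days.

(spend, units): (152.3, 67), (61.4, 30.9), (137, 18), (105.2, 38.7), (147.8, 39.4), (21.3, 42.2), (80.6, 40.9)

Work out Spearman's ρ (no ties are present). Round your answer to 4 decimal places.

Rank spend: 7, 2, 5, 4, 6, 1, 3
Rank units: 7, 2, 1, 3, 4, 6, 5
d = rank(spend) − rank(units): 0, 0, 4, 1, 2, -5, -2; Σd² = 50
ρ = 1 − 6Σd² / [n(n²−1)] = 1 − 6×50 / (7×48) = 1 − 300/336 ≈ 0.1071

0.1071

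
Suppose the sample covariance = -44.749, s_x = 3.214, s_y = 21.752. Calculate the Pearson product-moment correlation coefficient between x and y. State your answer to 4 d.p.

r = Cov(x,y) / (s_x · s_y) = -44.749 / (3.214 × 21.752)
  = -44.749 / 69.9109 ≈ -0.6401

-0.6401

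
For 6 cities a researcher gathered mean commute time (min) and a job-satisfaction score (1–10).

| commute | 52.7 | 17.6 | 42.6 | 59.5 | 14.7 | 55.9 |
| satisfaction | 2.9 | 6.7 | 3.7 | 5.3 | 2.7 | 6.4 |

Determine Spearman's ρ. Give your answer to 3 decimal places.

Rank commute: 4, 2, 3, 6, 1, 5
Rank satisfaction: 2, 6, 3, 4, 1, 5
d = rank(commute) − rank(satisfaction): 2, -4, 0, 2, 0, 0; Σd² = 24
ρ = 1 − 6Σd² / [n(n²−1)] = 1 − 6×24 / (6×35) = 1 − 144/210 ≈ 0.314

0.314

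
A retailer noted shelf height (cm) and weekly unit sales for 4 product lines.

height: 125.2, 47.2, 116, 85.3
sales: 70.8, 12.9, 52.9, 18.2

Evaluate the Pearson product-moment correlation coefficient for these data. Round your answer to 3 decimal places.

n = 4, Σx = 373.7, Σy = 154.8, Σx² = 38634.97, Σy² = 8308.7, Σxy = 17161.9
nΣxy − ΣxΣy = 68647.6 − 57848.76 = 10798.84
nΣx² − (Σx)² = 154539.88 − 139651.69 = 14888.19; nΣy² − (Σy)² = 33234.8 − 23963.04 = 9271.76
r = 10798.84 / √(14888.19 × 9271.76) = 10798.84 / 11749.0308 ≈ 0.919

0.919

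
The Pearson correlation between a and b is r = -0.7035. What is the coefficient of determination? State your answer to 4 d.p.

r² = (-0.7035)² = 0.4949

0.4949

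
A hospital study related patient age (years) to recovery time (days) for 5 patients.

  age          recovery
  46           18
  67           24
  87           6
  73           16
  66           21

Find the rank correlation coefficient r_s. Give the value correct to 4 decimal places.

Rank age: 1, 3, 5, 4, 2
Rank recovery: 3, 5, 1, 2, 4
d = rank(age) − rank(recovery): -2, -2, 4, 2, -2; Σd² = 32
ρ = 1 − 6Σd² / [n(n²−1)] = 1 − 6×32 / (5×24) = 1 − 192/120 ≈ -0.6000

-0.6000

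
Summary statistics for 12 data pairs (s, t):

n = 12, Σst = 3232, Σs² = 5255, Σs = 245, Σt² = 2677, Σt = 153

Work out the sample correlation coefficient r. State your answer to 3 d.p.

0.253

r = (nΣst − ΣsΣt) / √[(nΣs² − (Σs)²)(nΣt² − (Σt)²)]
Numerator: 12×3232 − 245×153 = 1299
Denominator: √[(63060 − 60025)(32124 − 23409)] = √[3035 × 8715] = 5142.9588
r = 1299 / 5142.9588 ≈ 0.253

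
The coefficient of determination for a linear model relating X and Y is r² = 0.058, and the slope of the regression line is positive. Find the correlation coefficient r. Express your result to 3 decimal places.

|r| = √0.058 = 0.241
The association is positive, so r = 0.241.

0.241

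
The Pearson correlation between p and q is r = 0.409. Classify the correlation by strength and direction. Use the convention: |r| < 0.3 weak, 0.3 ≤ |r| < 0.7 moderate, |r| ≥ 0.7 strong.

r = 0.409 > 0 so the relationship is positive.
|r| = 0.409, which falls in the moderate range.

moderate positive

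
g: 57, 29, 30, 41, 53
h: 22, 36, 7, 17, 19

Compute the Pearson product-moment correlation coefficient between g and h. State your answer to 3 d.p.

n = 5, Σg = 210, Σh = 101, Σg² = 9480, Σh² = 2479, Σgh = 4212
nΣgh − ΣgΣh = 21060 − 21210 = -150
nΣg² − (Σg)² = 47400 − 44100 = 3300; nΣh² − (Σh)² = 12395 − 10201 = 2194
r = -150 / √(3300 × 2194) = -150 / 2690.7620 ≈ -0.056

-0.056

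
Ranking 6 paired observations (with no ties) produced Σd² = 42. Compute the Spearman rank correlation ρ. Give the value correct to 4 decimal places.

ρ = 1 − 6Σd² / [n(n²−1)] = 1 − 6×42 / (6×35)
  = 1 − 252/210 = 1 − 1.20000 ≈ -0.2000

-0.2000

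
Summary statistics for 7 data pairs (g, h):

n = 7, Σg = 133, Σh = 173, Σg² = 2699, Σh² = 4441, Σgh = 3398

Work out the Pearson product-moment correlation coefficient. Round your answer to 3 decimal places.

r = (nΣgh − ΣgΣh) / √[(nΣg² − (Σg)²)(nΣh² − (Σh)²)]
Numerator: 7×3398 − 133×173 = 777
Denominator: √[(18893 − 17689)(31087 − 29929)] = √[1204 × 1158] = 1180.7760
r = 777 / 1180.7760 ≈ 0.658

0.658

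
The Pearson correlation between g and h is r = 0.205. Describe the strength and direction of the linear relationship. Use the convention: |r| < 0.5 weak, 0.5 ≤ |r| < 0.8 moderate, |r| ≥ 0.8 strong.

weak positive

r = 0.205 > 0 so the relationship is positive.
|r| = 0.205, which falls in the weak range.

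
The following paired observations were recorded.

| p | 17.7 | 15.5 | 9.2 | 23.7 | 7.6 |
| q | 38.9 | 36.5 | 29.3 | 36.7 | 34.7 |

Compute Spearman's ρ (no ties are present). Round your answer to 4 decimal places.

0.8000

Rank p: 4, 3, 2, 5, 1
Rank q: 5, 3, 1, 4, 2
d = rank(p) − rank(q): -1, 0, 1, 1, -1; Σd² = 4
ρ = 1 − 6Σd² / [n(n²−1)] = 1 − 6×4 / (5×24) = 1 − 24/120 ≈ 0.8000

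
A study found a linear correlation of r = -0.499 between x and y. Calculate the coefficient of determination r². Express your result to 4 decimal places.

r² = (-0.499)² = 0.2490

0.2490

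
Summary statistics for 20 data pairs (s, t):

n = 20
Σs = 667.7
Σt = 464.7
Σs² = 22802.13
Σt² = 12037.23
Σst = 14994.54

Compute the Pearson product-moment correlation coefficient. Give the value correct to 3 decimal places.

r = (nΣst − ΣsΣt) / √[(nΣs² − (Σs)²)(nΣt² − (Σt)²)]
Numerator: 20×14994.54 − 667.7×464.7 = -10389.39
Denominator: √[(456042.6 − 445823.29)(240744.6 − 215946.09)] = √[10219.31 × 24798.51] = 15919.2858
r = -10389.39 / 15919.2858 ≈ -0.653

-0.653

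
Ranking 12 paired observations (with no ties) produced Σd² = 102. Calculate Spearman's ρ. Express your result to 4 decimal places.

ρ = 1 − 6Σd² / [n(n²−1)] = 1 − 6×102 / (12×143)
  = 1 − 612/1716 = 1 − 0.35664 ≈ 0.6434

0.6434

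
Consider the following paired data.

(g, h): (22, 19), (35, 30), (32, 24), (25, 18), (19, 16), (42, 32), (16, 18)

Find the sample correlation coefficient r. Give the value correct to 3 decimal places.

n = 7, Σg = 191, Σh = 157, Σg² = 5739, Σh² = 3765, Σgh = 4622
nΣgh − ΣgΣh = 32354 − 29987 = 2367
nΣg² − (Σg)² = 40173 − 36481 = 3692; nΣh² − (Σh)² = 26355 − 24649 = 1706
r = 2367 / √(3692 × 1706) = 2367 / 2509.6916 ≈ 0.943

0.943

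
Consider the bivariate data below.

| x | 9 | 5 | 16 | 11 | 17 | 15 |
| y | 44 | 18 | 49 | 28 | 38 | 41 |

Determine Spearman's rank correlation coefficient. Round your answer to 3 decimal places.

Rank x: 2, 1, 5, 3, 6, 4
Rank y: 5, 1, 6, 2, 3, 4
d = rank(x) − rank(y): -3, 0, -1, 1, 3, 0; Σd² = 20
ρ = 1 − 6Σd² / [n(n²−1)] = 1 − 6×20 / (6×35) = 1 − 120/210 ≈ 0.429

0.429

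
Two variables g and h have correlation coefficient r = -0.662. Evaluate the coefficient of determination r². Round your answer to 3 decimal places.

0.438

r² = (-0.662)² = 0.438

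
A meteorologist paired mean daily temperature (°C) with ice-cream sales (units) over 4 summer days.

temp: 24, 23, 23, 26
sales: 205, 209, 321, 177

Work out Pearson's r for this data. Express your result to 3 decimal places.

-0.652

n = 4, Σx = 96, Σy = 912, Σx² = 2310, Σy² = 220076, Σxy = 21712
nΣxy − ΣxΣy = 86848 − 87552 = -704
nΣx² − (Σx)² = 9240 − 9216 = 24; nΣy² − (Σy)² = 880304 − 831744 = 48560
r = -704 / √(24 × 48560) = -704 / 1079.5555 ≈ -0.652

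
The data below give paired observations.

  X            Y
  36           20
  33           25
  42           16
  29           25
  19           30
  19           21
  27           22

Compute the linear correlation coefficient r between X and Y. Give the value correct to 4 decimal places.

n = 7, ΣX = 205, ΣY = 159, ΣX² = 6441, ΣY² = 3731, ΣXY = 4505
nΣXY − ΣXΣY = 31535 − 32595 = -1060
nΣX² − (ΣX)² = 45087 − 42025 = 3062; nΣY² − (ΣY)² = 26117 − 25281 = 836
r = -1060 / √(3062 × 836) = -1060 / 1599.9475 ≈ -0.6625

-0.6625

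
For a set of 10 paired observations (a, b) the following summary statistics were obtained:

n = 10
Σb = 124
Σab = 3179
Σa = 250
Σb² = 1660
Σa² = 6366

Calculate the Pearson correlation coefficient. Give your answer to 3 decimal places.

0.663

r = (nΣab − ΣaΣb) / √[(nΣa² − (Σa)²)(nΣb² − (Σb)²)]
Numerator: 10×3179 − 250×124 = 790
Denominator: √[(63660 − 62500)(16600 − 15376)] = √[1160 × 1224] = 1191.5704
r = 790 / 1191.5704 ≈ 0.663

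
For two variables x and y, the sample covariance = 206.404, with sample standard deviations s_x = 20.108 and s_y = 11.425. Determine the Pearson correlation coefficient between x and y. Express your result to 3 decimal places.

0.898

r = Cov(x,y) / (s_x · s_y) = 206.404 / (20.108 × 11.425)
  = 206.404 / 229.7339 ≈ 0.898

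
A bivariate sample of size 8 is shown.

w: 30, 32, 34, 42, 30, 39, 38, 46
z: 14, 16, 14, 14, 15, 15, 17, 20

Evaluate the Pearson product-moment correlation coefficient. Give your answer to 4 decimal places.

0.5921

n = 8, Σw = 291, Σz = 125, Σw² = 10825, Σz² = 1983, Σwz = 4597
nΣwz − ΣwΣz = 36776 − 36375 = 401
nΣw² − (Σw)² = 86600 − 84681 = 1919; nΣz² − (Σz)² = 15864 − 15625 = 239
r = 401 / √(1919 × 239) = 401 / 677.2304 ≈ 0.5921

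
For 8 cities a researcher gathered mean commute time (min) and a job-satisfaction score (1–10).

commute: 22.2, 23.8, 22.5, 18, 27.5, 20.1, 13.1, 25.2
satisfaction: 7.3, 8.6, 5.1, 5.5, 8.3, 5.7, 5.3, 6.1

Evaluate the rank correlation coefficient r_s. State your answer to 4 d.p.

Rank commute: 4, 6, 5, 2, 8, 3, 1, 7
Rank satisfaction: 6, 8, 1, 3, 7, 4, 2, 5
d = rank(commute) − rank(satisfaction): -2, -2, 4, -1, 1, -1, -1, 2; Σd² = 32
ρ = 1 − 6Σd² / [n(n²−1)] = 1 − 6×32 / (8×63) = 1 − 192/504 ≈ 0.6190

0.6190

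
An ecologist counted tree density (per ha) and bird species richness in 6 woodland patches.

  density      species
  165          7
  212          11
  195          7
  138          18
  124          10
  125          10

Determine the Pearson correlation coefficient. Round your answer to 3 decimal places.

n = 6, Σx = 959, Σy = 63, Σx² = 160239, Σy² = 743, Σxy = 9826
nΣxy − ΣxΣy = 58956 − 60417 = -1461
nΣx² − (Σx)² = 961434 − 919681 = 41753; nΣy² − (Σy)² = 4458 − 3969 = 489
r = -1461 / √(41753 × 489) = -1461 / 4518.5415 ≈ -0.323

-0.323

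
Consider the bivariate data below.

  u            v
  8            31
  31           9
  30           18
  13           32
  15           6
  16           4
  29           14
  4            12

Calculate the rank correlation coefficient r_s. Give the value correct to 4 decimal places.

Rank u: 2, 8, 7, 3, 4, 5, 6, 1
Rank v: 7, 3, 6, 8, 2, 1, 5, 4
d = rank(u) − rank(v): -5, 5, 1, -5, 2, 4, 1, -3; Σd² = 106
ρ = 1 − 6Σd² / [n(n²−1)] = 1 − 6×106 / (8×63) = 1 − 636/504 ≈ -0.2619

-0.2619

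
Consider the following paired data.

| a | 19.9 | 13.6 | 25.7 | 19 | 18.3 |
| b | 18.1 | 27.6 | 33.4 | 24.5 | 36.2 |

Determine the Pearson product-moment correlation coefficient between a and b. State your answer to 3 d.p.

n = 5, Σa = 96.5, Σb = 139.8, Σa² = 1937.35, Σb² = 4115.62, Σab = 2721.89
nΣab − ΣaΣb = 13609.45 − 13490.7 = 118.75
nΣa² − (Σa)² = 9686.75 − 9312.25 = 374.5; nΣb² − (Σb)² = 20578.1 − 19544.04 = 1034.06
r = 118.75 / √(374.5 × 1034.06) = 118.75 / 622.2985 ≈ 0.191

0.191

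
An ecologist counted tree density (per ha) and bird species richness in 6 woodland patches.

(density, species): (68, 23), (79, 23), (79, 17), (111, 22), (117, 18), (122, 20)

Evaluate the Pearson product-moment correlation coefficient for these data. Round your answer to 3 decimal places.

-0.319

n = 6, Σx = 576, Σy = 123, Σx² = 58000, Σy² = 2555, Σxy = 11712
nΣxy − ΣxΣy = 70272 − 70848 = -576
nΣx² − (Σx)² = 348000 − 331776 = 16224; nΣy² − (Σy)² = 15330 − 15129 = 201
r = -576 / √(16224 × 201) = -576 / 1805.8306 ≈ -0.319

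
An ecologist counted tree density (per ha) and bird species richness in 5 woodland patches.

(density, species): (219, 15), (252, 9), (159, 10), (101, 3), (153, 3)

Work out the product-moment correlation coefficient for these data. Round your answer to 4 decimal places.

n = 5, Σx = 884, Σy = 40, Σx² = 170356, Σy² = 424, Σxy = 7905
nΣxy − ΣxΣy = 39525 − 35360 = 4165
nΣx² − (Σx)² = 851780 − 781456 = 70324; nΣy² − (Σy)² = 2120 − 1600 = 520
r = 4165 / √(70324 × 520) = 4165 / 6047.1878 ≈ 0.6887

0.6887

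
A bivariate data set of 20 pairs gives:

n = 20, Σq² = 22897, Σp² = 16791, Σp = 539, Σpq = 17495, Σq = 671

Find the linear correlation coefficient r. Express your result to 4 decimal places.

-0.6302

r = (nΣpq − ΣpΣq) / √[(nΣp² − (Σp)²)(nΣq² − (Σq)²)]
Numerator: 20×17495 − 539×671 = -11769
Denominator: √[(335820 − 290521)(457940 − 450241)] = √[45299 × 7699] = 18675.0368
r = -11769 / 18675.0368 ≈ -0.6302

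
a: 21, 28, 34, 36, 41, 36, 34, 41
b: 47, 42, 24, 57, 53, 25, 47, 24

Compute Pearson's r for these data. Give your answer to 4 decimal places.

n = 8, Σa = 271, Σb = 319, Σa² = 9491, Σb² = 14017, Σab = 10686
nΣab − ΣaΣb = 85488 − 86449 = -961
nΣa² − (Σa)² = 75928 − 73441 = 2487; nΣb² − (Σb)² = 112136 − 101761 = 10375
r = -961 / √(2487 × 10375) = -961 / 5079.6284 ≈ -0.1892

-0.1892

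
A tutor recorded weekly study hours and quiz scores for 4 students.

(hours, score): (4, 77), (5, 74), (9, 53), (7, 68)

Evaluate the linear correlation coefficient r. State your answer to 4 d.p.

n = 4, Σx = 25, Σy = 272, Σx² = 171, Σy² = 18838, Σxy = 1631
nΣxy − ΣxΣy = 6524 − 6800 = -276
nΣx² − (Σx)² = 684 − 625 = 59; nΣy² − (Σy)² = 75352 − 73984 = 1368
r = -276 / √(59 × 1368) = -276 / 284.0986 ≈ -0.9715

-0.9715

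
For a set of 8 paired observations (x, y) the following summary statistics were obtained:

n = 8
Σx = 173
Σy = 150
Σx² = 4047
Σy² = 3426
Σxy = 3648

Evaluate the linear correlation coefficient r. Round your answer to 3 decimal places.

0.933

r = (nΣxy − ΣxΣy) / √[(nΣx² − (Σx)²)(nΣy² − (Σy)²)]
Numerator: 8×3648 − 173×150 = 3234
Denominator: √[(32376 − 29929)(27408 − 22500)] = √[2447 × 4908] = 3465.5268
r = 3234 / 3465.5268 ≈ 0.933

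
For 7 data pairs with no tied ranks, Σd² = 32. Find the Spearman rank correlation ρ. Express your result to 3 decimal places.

0.429

ρ = 1 − 6Σd² / [n(n²−1)] = 1 − 6×32 / (7×48)
  = 1 − 192/336 = 1 − 0.5714 ≈ 0.429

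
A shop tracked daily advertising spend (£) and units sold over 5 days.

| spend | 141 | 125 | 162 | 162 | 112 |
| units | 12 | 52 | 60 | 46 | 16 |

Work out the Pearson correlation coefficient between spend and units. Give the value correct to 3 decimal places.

n = 5, Σx = 702, Σy = 186, Σx² = 100538, Σy² = 8820, Σxy = 27156
nΣxy − ΣxΣy = 135780 − 130572 = 5208
nΣx² − (Σx)² = 502690 − 492804 = 9886; nΣy² − (Σy)² = 44100 − 34596 = 9504
r = 5208 / √(9886 × 9504) = 5208 / 9693.1184 ≈ 0.537

0.537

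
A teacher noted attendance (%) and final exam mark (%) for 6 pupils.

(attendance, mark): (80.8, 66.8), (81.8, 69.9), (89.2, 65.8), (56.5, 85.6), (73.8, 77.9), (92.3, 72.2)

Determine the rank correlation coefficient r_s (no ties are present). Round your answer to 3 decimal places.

-0.600

Rank attendance: 3, 4, 5, 1, 2, 6
Rank mark: 2, 3, 1, 6, 5, 4
d = rank(attendance) − rank(mark): 1, 1, 4, -5, -3, 2; Σd² = 56
ρ = 1 − 6Σd² / [n(n²−1)] = 1 − 6×56 / (6×35) = 1 − 336/210 ≈ -0.600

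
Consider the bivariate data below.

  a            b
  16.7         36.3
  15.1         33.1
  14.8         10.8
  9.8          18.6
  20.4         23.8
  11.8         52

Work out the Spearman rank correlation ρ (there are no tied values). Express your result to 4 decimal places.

Rank a: 5, 4, 3, 1, 6, 2
Rank b: 5, 4, 1, 2, 3, 6
d = rank(a) − rank(b): 0, 0, 2, -1, 3, -4; Σd² = 30
ρ = 1 − 6Σd² / [n(n²−1)] = 1 − 6×30 / (6×35) = 1 − 180/210 ≈ 0.1429

0.1429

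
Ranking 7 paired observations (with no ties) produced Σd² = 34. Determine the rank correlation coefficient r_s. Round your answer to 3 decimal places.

0.393

ρ = 1 − 6Σd² / [n(n²−1)] = 1 − 6×34 / (7×48)
  = 1 − 204/336 = 1 − 0.6071 ≈ 0.393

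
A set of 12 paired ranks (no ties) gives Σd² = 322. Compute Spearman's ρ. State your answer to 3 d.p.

ρ = 1 − 6Σd² / [n(n²−1)] = 1 − 6×322 / (12×143)
  = 1 − 1932/1716 = 1 − 1.1259 ≈ -0.126

-0.126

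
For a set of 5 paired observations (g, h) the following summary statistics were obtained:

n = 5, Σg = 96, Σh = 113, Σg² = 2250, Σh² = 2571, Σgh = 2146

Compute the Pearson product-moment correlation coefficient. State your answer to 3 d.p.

-0.282

r = (nΣgh − ΣgΣh) / √[(nΣg² − (Σg)²)(nΣh² − (Σh)²)]
Numerator: 5×2146 − 96×113 = -118
Denominator: √[(11250 − 9216)(12855 − 12769)] = √[2034 × 86] = 418.2392
r = -118 / 418.2392 ≈ -0.282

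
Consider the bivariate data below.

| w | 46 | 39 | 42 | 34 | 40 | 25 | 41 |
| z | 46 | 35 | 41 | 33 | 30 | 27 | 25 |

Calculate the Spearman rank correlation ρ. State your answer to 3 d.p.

0.536

Rank w: 7, 3, 6, 2, 4, 1, 5
Rank z: 7, 5, 6, 4, 3, 2, 1
d = rank(w) − rank(z): 0, -2, 0, -2, 1, -1, 4; Σd² = 26
ρ = 1 − 6Σd² / [n(n²−1)] = 1 − 6×26 / (7×48) = 1 − 156/336 ≈ 0.536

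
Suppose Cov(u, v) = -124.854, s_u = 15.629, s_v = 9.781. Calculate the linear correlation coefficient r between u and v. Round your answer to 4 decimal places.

-0.8167

r = Cov(u,v) / (s_u · s_v) = -124.854 / (15.629 × 9.781)
  = -124.854 / 152.8672 ≈ -0.8167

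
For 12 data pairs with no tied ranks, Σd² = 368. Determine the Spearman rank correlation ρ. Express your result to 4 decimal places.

ρ = 1 − 6Σd² / [n(n²−1)] = 1 − 6×368 / (12×143)
  = 1 − 2208/1716 = 1 − 1.28671 ≈ -0.2867

-0.2867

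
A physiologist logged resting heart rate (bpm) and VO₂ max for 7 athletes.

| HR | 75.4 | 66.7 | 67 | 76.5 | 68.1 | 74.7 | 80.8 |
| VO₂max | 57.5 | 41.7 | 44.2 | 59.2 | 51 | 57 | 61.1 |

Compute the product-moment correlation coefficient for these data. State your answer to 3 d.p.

0.940

n = 7, Σx = 509.2, Σy = 371.7, Σx² = 37221.64, Σy² = 20086.63, Σxy = 27274.97
nΣxy − ΣxΣy = 190924.79 − 189269.64 = 1655.15
nΣx² − (Σx)² = 260551.48 − 259284.64 = 1266.84; nΣy² − (Σy)² = 140606.41 − 138160.89 = 2445.52
r = 1655.15 / √(1266.84 × 2445.52) = 1655.15 / 1760.1371 ≈ 0.940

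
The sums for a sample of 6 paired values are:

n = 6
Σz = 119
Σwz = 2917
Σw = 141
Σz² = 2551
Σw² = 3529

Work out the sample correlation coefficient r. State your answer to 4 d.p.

0.5942

r = (nΣwz − ΣwΣz) / √[(nΣw² − (Σw)²)(nΣz² − (Σz)²)]
Numerator: 6×2917 − 141×119 = 723
Denominator: √[(21174 − 19881)(15306 − 14161)] = √[1293 × 1145] = 1216.7518
r = 723 / 1216.7518 ≈ 0.5942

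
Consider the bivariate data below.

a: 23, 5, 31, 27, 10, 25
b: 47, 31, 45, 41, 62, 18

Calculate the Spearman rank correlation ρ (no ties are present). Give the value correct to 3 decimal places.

-0.086

Rank a: 3, 1, 6, 5, 2, 4
Rank b: 5, 2, 4, 3, 6, 1
d = rank(a) − rank(b): -2, -1, 2, 2, -4, 3; Σd² = 38
ρ = 1 − 6Σd² / [n(n²−1)] = 1 − 6×38 / (6×35) = 1 − 228/210 ≈ -0.086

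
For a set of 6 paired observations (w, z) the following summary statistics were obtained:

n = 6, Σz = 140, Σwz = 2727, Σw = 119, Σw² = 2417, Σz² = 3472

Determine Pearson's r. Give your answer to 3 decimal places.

-0.460

r = (nΣwz − ΣwΣz) / √[(nΣw² − (Σw)²)(nΣz² − (Σz)²)]
Numerator: 6×2727 − 119×140 = -298
Denominator: √[(14502 − 14161)(20832 − 19600)] = √[341 × 1232] = 648.1605
r = -298 / 648.1605 ≈ -0.460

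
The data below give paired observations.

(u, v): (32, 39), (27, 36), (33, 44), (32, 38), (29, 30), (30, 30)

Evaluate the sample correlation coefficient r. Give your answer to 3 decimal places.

0.641

n = 6, Σu = 183, Σv = 217, Σu² = 5607, Σv² = 7997, Σuv = 6658
nΣuv − ΣuΣv = 39948 − 39711 = 237
nΣu² − (Σu)² = 33642 − 33489 = 153; nΣv² − (Σv)² = 47982 − 47089 = 893
r = 237 / √(153 × 893) = 237 / 369.6336 ≈ 0.641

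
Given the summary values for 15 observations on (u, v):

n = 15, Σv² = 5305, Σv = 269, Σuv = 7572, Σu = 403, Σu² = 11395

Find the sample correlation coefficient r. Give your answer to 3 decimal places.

0.660

r = (nΣuv − ΣuΣv) / √[(nΣu² − (Σu)²)(nΣv² − (Σv)²)]
Numerator: 15×7572 − 403×269 = 5173
Denominator: √[(170925 − 162409)(79575 − 72361)] = √[8516 × 7214] = 7838.0115
r = 5173 / 7838.0115 ≈ 0.660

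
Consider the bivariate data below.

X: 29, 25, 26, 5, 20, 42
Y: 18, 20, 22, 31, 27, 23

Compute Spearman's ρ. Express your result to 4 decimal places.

Rank X: 5, 3, 4, 1, 2, 6
Rank Y: 1, 2, 3, 6, 5, 4
d = rank(X) − rank(Y): 4, 1, 1, -5, -3, 2; Σd² = 56
ρ = 1 − 6Σd² / [n(n²−1)] = 1 − 6×56 / (6×35) = 1 − 336/210 ≈ -0.6000

-0.6000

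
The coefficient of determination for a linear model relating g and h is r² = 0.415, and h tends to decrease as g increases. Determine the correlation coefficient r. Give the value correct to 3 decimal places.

-0.644

|r| = √0.415 = 0.644
The association is negative, so r = −0.644.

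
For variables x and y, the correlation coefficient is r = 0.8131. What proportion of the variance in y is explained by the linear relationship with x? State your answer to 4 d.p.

0.6611

r² = (0.8131)² = 0.6611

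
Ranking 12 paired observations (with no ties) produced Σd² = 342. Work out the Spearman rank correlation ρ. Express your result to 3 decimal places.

-0.196

ρ = 1 − 6Σd² / [n(n²−1)] = 1 − 6×342 / (12×143)
  = 1 − 2052/1716 = 1 − 1.1958 ≈ -0.196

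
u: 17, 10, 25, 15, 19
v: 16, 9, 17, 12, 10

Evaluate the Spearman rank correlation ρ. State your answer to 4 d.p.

0.7000

Rank u: 3, 1, 5, 2, 4
Rank v: 4, 1, 5, 3, 2
d = rank(u) − rank(v): -1, 0, 0, -1, 2; Σd² = 6
ρ = 1 − 6Σd² / [n(n²−1)] = 1 − 6×6 / (5×24) = 1 − 36/120 ≈ 0.7000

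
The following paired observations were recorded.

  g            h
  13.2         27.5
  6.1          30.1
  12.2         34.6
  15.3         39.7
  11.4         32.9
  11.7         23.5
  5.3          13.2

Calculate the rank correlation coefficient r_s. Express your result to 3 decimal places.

Rank g: 6, 2, 5, 7, 3, 4, 1
Rank h: 3, 4, 6, 7, 5, 2, 1
d = rank(g) − rank(h): 3, -2, -1, 0, -2, 2, 0; Σd² = 22
ρ = 1 − 6Σd² / [n(n²−1)] = 1 − 6×22 / (7×48) = 1 − 132/336 ≈ 0.607

0.607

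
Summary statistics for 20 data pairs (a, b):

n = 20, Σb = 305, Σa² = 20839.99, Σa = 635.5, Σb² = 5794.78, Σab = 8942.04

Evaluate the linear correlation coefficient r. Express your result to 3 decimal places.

r = (nΣab − ΣaΣb) / √[(nΣa² − (Σa)²)(nΣb² − (Σb)²)]
Numerator: 20×8942.04 − 635.5×305 = -14986.7
Denominator: √[(416799.8 − 403860.25)(115895.6 − 93025)] = √[12939.55 × 22870.6] = 17202.7693
r = -14986.7 / 17202.7693 ≈ -0.871

-0.871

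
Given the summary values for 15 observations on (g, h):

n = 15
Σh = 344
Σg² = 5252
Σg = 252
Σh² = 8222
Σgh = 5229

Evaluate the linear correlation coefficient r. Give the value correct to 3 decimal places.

-0.945

r = (nΣgh − ΣgΣh) / √[(nΣg² − (Σg)²)(nΣh² − (Σh)²)]
Numerator: 15×5229 − 252×344 = -8253
Denominator: √[(78780 − 63504)(123330 − 118336)] = √[15276 × 4994] = 8734.3199
r = -8253 / 8734.3199 ≈ -0.945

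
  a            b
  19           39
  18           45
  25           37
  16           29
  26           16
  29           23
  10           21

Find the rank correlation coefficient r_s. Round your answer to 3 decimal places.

-0.179

Rank a: 4, 3, 5, 2, 6, 7, 1
Rank b: 6, 7, 5, 4, 1, 3, 2
d = rank(a) − rank(b): -2, -4, 0, -2, 5, 4, -1; Σd² = 66
ρ = 1 − 6Σd² / [n(n²−1)] = 1 − 6×66 / (7×48) = 1 − 396/336 ≈ -0.179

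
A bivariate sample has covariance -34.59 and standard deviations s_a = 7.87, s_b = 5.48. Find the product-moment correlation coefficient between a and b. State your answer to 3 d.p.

-0.802

r = Cov(a,b) / (s_a · s_b) = -34.59 / (7.87 × 5.48)
  = -34.59 / 43.1276 ≈ -0.802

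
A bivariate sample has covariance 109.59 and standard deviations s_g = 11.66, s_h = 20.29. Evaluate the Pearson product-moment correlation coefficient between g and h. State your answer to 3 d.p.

0.463

r = Cov(g,h) / (s_g · s_h) = 109.59 / (11.66 × 20.29)
  = 109.59 / 236.5814 ≈ 0.463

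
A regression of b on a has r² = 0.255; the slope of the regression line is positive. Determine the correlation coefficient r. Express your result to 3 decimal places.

0.505

|r| = √0.255 = 0.505
The association is positive, so r = 0.505.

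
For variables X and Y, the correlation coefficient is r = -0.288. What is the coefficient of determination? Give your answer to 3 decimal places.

0.083

r² = (-0.288)² = 0.083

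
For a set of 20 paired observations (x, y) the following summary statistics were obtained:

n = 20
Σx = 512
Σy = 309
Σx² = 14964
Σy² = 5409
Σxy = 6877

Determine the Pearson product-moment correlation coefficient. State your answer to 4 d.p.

r = (nΣxy − ΣxΣy) / √[(nΣx² − (Σx)²)(nΣy² − (Σy)²)]
Numerator: 20×6877 − 512×309 = -20668
Denominator: √[(299280 − 262144)(108180 − 95481)] = √[37136 × 12699] = 21716.1245
r = -20668 / 21716.1245 ≈ -0.9517

-0.9517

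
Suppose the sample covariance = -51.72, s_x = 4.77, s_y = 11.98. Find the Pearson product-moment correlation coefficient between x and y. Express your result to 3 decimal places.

r = Cov(x,y) / (s_x · s_y) = -51.72 / (4.77 × 11.98)
  = -51.72 / 57.1446 ≈ -0.905

-0.905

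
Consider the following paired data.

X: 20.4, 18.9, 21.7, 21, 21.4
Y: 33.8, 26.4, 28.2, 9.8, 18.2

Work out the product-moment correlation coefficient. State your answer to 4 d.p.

n = 5, ΣX = 103.4, ΣY = 116.4, ΣX² = 2143.22, ΣY² = 3061.92, ΣXY = 2395.7
nΣXY − ΣXΣY = 11978.5 − 12035.76 = -57.26
nΣX² − (ΣX)² = 10716.1 − 10691.56 = 24.54; nΣY² − (ΣY)² = 15309.6 − 13548.96 = 1760.64
r = -57.26 / √(24.54 × 1760.64) = -57.26 / 207.8608 ≈ -0.2755

-0.2755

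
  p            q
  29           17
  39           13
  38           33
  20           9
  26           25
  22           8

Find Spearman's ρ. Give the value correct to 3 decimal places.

Rank p: 4, 6, 5, 1, 3, 2
Rank q: 4, 3, 6, 2, 5, 1
d = rank(p) − rank(q): 0, 3, -1, -1, -2, 1; Σd² = 16
ρ = 1 − 6Σd² / [n(n²−1)] = 1 − 6×16 / (6×35) = 1 − 96/210 ≈ 0.543

0.543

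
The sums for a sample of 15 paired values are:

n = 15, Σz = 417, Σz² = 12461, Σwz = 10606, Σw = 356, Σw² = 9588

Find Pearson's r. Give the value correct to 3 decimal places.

0.713

r = (nΣwz − ΣwΣz) / √[(nΣw² − (Σw)²)(nΣz² − (Σz)²)]
Numerator: 15×10606 − 356×417 = 10638
Denominator: √[(143820 − 126736)(186915 − 173889)] = √[17084 × 13026] = 14917.6467
r = 10638 / 14917.6467 ≈ 0.713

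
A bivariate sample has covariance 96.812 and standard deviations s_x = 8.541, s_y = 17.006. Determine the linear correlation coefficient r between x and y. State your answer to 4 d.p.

0.6665

r = Cov(x,y) / (s_x · s_y) = 96.812 / (8.541 × 17.006)
  = 96.812 / 145.2482 ≈ 0.6665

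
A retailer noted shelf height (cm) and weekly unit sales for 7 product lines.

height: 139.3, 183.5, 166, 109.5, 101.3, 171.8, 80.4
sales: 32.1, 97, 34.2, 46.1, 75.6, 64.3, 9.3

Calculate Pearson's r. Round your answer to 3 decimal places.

0.521

n = 7, Σx = 951.8, Σy = 358.6, Σx² = 138864.08, Σy² = 23670.6, Σxy = 52448.92
nΣxy − ΣxΣy = 367142.44 − 341315.48 = 25826.96
nΣx² − (Σx)² = 972048.56 − 905923.24 = 66125.32; nΣy² − (Σy)² = 165694.2 − 128593.96 = 37100.24
r = 25826.96 / √(66125.32 × 37100.24) = 25826.96 / 49530.4476 ≈ 0.521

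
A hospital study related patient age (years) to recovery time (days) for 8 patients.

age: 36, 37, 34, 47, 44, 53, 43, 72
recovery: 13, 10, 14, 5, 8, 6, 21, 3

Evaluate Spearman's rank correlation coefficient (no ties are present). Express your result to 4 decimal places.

-0.8333

Rank age: 2, 3, 1, 6, 5, 7, 4, 8
Rank recovery: 6, 5, 7, 2, 4, 3, 8, 1
d = rank(age) − rank(recovery): -4, -2, -6, 4, 1, 4, -4, 7; Σd² = 154
ρ = 1 − 6Σd² / [n(n²−1)] = 1 − 6×154 / (8×63) = 1 − 924/504 ≈ -0.8333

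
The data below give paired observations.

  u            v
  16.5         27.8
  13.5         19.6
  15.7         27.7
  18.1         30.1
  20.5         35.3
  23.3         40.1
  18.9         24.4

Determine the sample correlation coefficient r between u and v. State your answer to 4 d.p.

n = 7, Σu = 126.5, Σv = 205, Σu² = 2348.95, Σv² = 6279.76, Σuv = 3822.14
nΣuv − ΣuΣv = 26754.98 − 25932.5 = 822.48
nΣu² − (Σu)² = 16442.65 − 16002.25 = 440.4; nΣv² − (Σv)² = 43958.32 − 42025 = 1933.32
r = 822.48 / √(440.4 × 1933.32) = 822.48 / 922.7319 ≈ 0.8914

0.8914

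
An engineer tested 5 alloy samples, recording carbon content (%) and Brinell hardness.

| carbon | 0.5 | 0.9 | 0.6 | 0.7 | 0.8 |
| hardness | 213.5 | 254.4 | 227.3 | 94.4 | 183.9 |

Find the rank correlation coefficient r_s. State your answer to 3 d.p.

Rank carbon: 1, 5, 2, 3, 4
Rank hardness: 3, 5, 4, 1, 2
d = rank(carbon) − rank(hardness): -2, 0, -2, 2, 2; Σd² = 16
ρ = 1 − 6Σd² / [n(n²−1)] = 1 − 6×16 / (5×24) = 1 − 96/120 ≈ 0.200

0.200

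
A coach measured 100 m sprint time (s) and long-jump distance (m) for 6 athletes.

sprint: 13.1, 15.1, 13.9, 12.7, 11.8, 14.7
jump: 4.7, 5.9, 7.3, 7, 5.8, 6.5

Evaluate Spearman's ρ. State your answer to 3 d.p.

Rank sprint: 3, 6, 4, 2, 1, 5
Rank jump: 1, 3, 6, 5, 2, 4
d = rank(sprint) − rank(jump): 2, 3, -2, -3, -1, 1; Σd² = 28
ρ = 1 − 6Σd² / [n(n²−1)] = 1 − 6×28 / (6×35) = 1 − 168/210 ≈ 0.200

0.200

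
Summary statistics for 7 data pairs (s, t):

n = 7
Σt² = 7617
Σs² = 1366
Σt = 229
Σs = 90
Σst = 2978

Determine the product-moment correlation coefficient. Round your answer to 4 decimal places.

r = (nΣst − ΣsΣt) / √[(nΣs² − (Σs)²)(nΣt² − (Σt)²)]
Numerator: 7×2978 − 90×229 = 236
Denominator: √[(9562 − 8100)(53319 − 52441)] = √[1462 × 878] = 1132.9766
r = 236 / 1132.9766 ≈ 0.2083

0.2083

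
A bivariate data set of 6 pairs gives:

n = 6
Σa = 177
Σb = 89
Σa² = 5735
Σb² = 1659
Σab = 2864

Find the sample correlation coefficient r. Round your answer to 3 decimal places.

r = (nΣab − ΣaΣb) / √[(nΣa² − (Σa)²)(nΣb² − (Σb)²)]
Numerator: 6×2864 − 177×89 = 1431
Denominator: √[(34410 − 31329)(9954 − 7921)] = √[3081 × 2033] = 2502.7331
r = 1431 / 2502.7331 ≈ 0.572

0.572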